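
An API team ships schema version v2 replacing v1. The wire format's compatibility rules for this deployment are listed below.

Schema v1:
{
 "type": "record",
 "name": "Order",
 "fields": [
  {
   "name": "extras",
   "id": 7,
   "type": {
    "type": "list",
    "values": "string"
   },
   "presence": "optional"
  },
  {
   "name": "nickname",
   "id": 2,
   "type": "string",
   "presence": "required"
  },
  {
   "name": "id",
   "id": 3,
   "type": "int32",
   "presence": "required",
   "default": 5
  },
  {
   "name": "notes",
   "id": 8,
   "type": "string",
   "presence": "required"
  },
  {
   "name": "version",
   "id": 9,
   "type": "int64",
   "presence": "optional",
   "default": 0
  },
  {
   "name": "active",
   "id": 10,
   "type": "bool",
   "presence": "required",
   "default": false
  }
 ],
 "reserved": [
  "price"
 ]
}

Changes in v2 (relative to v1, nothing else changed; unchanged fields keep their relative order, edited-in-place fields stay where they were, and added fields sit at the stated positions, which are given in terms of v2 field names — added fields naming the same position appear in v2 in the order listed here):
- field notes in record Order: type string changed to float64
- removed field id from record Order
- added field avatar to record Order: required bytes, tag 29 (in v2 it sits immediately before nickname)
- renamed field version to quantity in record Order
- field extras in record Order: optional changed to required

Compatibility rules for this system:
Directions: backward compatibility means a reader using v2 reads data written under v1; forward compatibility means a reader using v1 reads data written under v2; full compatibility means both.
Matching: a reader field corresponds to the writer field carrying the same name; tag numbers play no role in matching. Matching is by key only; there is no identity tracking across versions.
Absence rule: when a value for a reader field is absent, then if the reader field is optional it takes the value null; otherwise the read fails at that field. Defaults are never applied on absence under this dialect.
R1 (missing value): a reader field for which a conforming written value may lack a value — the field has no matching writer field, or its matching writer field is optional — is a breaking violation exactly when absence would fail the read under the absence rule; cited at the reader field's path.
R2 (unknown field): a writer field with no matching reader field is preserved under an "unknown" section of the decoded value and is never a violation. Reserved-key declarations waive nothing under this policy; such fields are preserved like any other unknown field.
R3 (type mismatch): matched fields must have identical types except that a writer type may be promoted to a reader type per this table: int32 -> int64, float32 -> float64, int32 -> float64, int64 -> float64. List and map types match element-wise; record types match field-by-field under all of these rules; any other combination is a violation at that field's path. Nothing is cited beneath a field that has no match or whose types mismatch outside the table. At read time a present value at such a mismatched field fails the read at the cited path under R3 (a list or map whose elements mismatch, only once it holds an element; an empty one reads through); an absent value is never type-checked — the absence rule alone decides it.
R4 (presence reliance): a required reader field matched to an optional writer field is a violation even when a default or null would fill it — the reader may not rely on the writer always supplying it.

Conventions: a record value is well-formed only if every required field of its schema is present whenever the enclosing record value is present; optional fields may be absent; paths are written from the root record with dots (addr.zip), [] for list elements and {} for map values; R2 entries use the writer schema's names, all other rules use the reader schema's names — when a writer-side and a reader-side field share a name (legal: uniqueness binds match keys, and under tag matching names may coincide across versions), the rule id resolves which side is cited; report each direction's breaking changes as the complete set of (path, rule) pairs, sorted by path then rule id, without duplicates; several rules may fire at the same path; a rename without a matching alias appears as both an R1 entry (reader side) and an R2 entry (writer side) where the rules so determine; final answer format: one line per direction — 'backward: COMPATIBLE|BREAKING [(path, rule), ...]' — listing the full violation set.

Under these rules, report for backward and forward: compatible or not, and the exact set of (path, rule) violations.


backward: BREAKING [(avatar, R1), (extras, R1), (extras, R4), (notes, R3)]; forward: BREAKING [(id, R1), (notes, R3)]

each type pair in Order: writer, then reader
backward for Order (reader v2, writer v1):
  extras: paired with writer extras (list<string> -> list<string>; writer optional)
  avatar: no writer-side match
  nickname: paired with writer nickname (string -> string; writer required)
  notes: paired with writer notes (string -> float64; writer required)
  quantity: no writer-side match
  active: paired with writer active (bool -> bool; writer required)
  writer id: unknown to reader
  writer version: unknown to reader
  R1 fires at avatar
  R1 fires at extras
  R4 fires at extras
  R3 fires at notes
  => 4 violation(s): backward is BREAKING for Order
forward for Order (reader v1, writer v2):
  extras: paired with writer extras (list<string> -> list<string>; writer required)
  nickname: paired with writer nickname (string -> string; writer required)
  id: no writer-side match
  notes: paired with writer notes (float64 -> string; writer required)
  version: no writer-side match
  active: paired with writer active (bool -> bool; writer required)
  writer avatar: unknown to reader
  writer quantity: unknown to reader
  R1 fires at id
  R3 fires at notes
  => 2 violation(s): forward is BREAKING for Order


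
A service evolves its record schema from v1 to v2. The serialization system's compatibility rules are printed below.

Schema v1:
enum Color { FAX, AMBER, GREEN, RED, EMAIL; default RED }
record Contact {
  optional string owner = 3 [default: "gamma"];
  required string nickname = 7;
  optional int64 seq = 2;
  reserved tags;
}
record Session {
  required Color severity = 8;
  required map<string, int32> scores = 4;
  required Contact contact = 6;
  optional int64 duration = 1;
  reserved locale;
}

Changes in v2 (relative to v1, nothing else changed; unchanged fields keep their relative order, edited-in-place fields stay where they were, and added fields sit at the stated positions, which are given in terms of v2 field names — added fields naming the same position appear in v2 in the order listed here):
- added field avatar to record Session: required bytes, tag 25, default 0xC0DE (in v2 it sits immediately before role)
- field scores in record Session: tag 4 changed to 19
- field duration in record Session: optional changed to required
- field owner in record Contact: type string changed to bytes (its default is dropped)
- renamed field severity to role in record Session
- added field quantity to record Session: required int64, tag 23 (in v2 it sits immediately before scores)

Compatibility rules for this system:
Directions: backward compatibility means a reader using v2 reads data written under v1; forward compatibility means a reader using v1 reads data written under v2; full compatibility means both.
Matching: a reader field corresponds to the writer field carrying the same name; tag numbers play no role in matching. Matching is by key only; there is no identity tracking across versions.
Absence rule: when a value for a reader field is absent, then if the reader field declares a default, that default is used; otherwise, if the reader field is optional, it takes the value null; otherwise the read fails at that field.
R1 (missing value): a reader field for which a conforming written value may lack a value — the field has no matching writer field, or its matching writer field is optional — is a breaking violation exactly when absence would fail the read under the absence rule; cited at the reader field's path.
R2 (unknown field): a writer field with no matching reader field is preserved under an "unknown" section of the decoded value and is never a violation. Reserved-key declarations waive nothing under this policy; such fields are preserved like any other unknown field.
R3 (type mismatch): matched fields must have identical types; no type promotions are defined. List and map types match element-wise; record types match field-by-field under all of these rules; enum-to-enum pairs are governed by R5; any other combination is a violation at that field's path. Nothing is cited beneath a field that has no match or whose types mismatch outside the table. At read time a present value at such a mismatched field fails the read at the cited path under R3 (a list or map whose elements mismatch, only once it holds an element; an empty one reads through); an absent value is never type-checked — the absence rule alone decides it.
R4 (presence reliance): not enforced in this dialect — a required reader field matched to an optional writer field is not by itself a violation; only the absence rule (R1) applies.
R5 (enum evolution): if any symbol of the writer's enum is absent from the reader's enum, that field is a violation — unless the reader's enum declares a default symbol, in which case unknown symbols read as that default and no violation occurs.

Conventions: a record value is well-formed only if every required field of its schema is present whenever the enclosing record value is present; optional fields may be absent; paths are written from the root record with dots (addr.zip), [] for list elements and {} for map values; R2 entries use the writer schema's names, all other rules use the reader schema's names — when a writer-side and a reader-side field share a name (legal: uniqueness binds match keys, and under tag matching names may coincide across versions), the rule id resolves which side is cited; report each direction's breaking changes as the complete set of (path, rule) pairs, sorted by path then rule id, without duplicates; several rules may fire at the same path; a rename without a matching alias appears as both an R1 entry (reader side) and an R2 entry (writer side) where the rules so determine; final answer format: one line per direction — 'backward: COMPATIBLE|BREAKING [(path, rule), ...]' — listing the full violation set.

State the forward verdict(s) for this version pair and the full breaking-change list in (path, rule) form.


forward: BREAKING [(contact.owner, R3), (severity, R1)]

arrows below run writer -> reader for Session
forward on Session — v1 reading data written by v2:
  severity: no writer match
  writer required, map<string, int32> -> map<string, int32>: reader scores maps from writer scores
  writer required, Contact -> Contact: reader contact maps from writer contact
  writer required, int64 -> int64: reader duration maps from writer duration
  avatar (writer side), unknown to reader
  role (writer side), unknown to reader
  quantity (writer side), unknown to reader
  writer optional, bytes -> string: reader contact.owner maps from writer contact.owner
  writer required, string -> string: reader contact.nickname maps from writer contact.nickname
  writer optional, int64 -> int64: reader contact.seq maps from writer contact.seq
  R3 fires at contact.owner
  R1 fires at severity
  forward on Session therefore BREAKING (2)
remaining Session differences; none change what is asked:
  added field avatar to record Session: required bytes, tag 25, default 0xC0DE (in v2 it sits immediately before role) -> triggers nothing under Session's printed rules — same verdict
  field scores in record Session: tag 4 changed to 19 -> triggers nothing under Session's printed rules — same verdict
  field duration in record Session: optional changed to required -> fires only in the backward direction of Session, which is not asked here
  added field quantity to record Session: required int64, tag 23 (in v2 it sits immediately before scores) -> fires only in the backward direction of Session, which is not asked here


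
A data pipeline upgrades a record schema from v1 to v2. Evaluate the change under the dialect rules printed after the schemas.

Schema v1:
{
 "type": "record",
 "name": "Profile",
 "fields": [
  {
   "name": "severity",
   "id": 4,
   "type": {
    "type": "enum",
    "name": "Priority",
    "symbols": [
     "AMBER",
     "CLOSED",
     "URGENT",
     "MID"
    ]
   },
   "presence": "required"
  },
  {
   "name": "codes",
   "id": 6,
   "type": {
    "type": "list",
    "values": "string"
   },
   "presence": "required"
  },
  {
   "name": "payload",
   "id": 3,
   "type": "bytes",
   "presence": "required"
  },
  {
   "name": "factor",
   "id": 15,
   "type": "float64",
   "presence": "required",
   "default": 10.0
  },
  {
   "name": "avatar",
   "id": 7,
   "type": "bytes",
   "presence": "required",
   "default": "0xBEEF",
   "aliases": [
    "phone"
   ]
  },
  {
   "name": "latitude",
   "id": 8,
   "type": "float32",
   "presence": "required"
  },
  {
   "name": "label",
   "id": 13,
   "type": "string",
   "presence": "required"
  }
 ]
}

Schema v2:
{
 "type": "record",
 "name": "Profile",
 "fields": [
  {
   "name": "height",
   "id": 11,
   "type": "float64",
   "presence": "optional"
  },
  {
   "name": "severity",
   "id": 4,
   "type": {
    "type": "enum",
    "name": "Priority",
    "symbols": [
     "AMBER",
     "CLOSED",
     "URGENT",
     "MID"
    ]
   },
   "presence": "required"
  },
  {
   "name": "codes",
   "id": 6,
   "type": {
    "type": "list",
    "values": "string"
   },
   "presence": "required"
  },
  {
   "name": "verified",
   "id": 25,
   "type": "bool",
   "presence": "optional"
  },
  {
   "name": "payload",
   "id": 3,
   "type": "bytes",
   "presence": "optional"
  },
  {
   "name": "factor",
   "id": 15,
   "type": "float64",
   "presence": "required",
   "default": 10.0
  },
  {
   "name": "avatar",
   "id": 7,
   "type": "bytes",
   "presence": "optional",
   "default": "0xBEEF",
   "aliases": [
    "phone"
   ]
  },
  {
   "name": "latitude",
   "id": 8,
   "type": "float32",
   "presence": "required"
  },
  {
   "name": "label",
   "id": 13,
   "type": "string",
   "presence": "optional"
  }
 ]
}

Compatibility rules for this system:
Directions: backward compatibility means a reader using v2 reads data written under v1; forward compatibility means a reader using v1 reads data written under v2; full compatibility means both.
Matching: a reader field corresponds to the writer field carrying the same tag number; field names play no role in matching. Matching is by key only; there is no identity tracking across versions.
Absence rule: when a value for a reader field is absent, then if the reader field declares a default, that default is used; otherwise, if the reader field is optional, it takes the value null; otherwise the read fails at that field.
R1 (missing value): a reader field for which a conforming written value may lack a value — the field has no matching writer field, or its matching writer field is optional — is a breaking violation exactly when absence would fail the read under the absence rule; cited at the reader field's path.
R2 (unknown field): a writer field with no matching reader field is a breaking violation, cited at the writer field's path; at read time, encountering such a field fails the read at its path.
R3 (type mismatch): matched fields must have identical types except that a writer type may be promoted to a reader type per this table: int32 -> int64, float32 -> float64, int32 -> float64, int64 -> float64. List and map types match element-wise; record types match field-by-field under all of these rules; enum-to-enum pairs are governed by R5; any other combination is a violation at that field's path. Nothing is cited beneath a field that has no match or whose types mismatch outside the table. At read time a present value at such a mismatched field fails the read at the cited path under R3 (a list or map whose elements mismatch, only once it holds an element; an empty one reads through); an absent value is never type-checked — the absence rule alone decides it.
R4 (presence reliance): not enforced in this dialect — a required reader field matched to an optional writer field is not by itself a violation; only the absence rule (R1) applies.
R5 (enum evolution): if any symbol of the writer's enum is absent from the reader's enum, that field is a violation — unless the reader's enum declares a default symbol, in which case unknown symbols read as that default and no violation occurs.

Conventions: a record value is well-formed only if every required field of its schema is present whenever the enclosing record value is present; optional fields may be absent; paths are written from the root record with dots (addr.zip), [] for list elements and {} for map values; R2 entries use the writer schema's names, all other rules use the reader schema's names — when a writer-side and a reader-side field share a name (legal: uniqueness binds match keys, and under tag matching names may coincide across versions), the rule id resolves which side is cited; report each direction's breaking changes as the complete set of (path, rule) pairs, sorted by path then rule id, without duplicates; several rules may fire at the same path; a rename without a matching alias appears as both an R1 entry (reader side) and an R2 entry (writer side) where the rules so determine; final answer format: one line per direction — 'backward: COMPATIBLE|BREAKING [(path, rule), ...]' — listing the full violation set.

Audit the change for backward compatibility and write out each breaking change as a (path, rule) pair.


the writer's type comes first in each Profile pair
backward for Profile (reader v2, writer v1):
  no writer field matches reader height
  Priority -> Priority, writer required: severity aligns to severity
  list<string> -> list<string>, writer required: codes aligns to codes
  no writer field matches reader verified
  bytes -> bytes, writer required: payload aligns to payload
  float64 -> float64, writer required: factor aligns to factor
  bytes -> bytes, writer required: avatar aligns to avatar
  float32 -> float32, writer required: latitude aligns to latitude
  string -> string, writer required: label aligns to label
  => backward verdict for Profile: COMPATIBLE, no violations
the other Profile changes do not affect what is asked:
  added field verified to record Profile: optional bool, tag 25 (in v2 it sits immediately before payload) -> affects forward compatibility only, which is not asked
  field payload in record Profile: required changed to optional -> affects forward compatibility only, which is not asked
  added field height to record Profile: optional float64, tag 11 (in v2 it sits immediately before severity) -> affects forward compatibility only, which is not asked
  field avatar in record Profile: required changed to optional -> no rule fires on it in Profile's dialect; the asked verdict holds
  field label in record Profile: required changed to optional -> affects forward compatibility only, which is not asked

backward: COMPATIBLE []


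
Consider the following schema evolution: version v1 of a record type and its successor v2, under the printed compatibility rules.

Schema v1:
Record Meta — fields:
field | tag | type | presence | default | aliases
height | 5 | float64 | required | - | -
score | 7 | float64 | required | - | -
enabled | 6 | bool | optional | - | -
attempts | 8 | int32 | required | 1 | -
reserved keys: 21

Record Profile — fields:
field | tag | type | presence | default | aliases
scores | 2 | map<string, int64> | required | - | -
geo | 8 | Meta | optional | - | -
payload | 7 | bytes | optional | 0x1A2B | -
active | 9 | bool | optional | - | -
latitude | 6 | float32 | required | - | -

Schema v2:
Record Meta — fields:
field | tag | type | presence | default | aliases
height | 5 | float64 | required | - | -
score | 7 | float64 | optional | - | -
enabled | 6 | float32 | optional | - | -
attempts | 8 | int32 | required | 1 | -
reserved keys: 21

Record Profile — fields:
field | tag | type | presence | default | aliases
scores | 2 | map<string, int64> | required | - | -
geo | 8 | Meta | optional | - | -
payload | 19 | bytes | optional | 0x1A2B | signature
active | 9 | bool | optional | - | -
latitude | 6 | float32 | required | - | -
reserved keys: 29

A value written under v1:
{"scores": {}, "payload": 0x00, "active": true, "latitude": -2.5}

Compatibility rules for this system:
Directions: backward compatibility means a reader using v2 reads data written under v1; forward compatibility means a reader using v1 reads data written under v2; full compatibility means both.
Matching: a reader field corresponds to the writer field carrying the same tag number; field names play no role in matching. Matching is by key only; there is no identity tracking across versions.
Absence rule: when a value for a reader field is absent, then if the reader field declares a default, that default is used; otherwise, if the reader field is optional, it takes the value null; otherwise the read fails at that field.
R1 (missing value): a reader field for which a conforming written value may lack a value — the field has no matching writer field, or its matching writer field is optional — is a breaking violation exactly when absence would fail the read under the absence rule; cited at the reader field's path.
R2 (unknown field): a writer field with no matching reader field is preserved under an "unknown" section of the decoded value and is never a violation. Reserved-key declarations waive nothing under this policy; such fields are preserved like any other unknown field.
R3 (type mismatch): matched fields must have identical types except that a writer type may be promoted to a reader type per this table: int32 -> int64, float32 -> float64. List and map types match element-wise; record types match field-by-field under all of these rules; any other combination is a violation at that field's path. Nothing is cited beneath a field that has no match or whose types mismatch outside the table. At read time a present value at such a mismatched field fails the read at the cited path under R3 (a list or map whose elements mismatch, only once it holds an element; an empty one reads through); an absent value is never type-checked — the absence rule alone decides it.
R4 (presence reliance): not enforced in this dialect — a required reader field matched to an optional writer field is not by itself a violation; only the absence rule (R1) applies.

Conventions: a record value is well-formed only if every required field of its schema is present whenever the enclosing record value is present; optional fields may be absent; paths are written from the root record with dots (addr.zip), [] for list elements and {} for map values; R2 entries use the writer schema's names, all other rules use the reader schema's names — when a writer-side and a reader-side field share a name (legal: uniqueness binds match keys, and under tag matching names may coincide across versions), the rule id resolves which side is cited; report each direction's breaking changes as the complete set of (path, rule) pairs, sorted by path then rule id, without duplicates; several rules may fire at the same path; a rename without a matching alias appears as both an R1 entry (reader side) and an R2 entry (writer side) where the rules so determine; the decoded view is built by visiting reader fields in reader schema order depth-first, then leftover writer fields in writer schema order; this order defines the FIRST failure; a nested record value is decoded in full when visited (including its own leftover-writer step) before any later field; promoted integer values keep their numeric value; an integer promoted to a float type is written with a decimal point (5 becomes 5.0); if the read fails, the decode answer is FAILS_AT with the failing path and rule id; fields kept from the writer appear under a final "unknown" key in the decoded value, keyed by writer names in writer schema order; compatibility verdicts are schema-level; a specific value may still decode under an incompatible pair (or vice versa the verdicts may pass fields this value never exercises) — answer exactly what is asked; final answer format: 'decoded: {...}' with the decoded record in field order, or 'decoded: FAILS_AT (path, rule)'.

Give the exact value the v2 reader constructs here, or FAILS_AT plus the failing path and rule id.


decoded: {"scores": {}, "geo": null, "payload": 0x1A2B, "active": true, "latitude": -2.5, "unknown": {"payload": 0x00}}

each type pair in Profile: writer, then reader
decode (reader v2):
  scores := {}
  geo := null (absent, optional -> null)
  payload := 0x1A2B (absent -> default)
  active := true
  latitude := -2.5
  writer payload: kept under "unknown"
  => decoded: {"scores": {}, "geo": null, "payload": 0x1A2B, "active": true, "latitude": -2.5, "unknown": {"payload": 0x00}}
ruling out the remaining Profile differences:
  field enabled in record Meta: type bool changed to float32 -> schema-level compatibility only; this Profile value's decode is unchanged
  field score in record Meta: required changed to optional -> schema-level compatibility only; this Profile value's decode is unchanged


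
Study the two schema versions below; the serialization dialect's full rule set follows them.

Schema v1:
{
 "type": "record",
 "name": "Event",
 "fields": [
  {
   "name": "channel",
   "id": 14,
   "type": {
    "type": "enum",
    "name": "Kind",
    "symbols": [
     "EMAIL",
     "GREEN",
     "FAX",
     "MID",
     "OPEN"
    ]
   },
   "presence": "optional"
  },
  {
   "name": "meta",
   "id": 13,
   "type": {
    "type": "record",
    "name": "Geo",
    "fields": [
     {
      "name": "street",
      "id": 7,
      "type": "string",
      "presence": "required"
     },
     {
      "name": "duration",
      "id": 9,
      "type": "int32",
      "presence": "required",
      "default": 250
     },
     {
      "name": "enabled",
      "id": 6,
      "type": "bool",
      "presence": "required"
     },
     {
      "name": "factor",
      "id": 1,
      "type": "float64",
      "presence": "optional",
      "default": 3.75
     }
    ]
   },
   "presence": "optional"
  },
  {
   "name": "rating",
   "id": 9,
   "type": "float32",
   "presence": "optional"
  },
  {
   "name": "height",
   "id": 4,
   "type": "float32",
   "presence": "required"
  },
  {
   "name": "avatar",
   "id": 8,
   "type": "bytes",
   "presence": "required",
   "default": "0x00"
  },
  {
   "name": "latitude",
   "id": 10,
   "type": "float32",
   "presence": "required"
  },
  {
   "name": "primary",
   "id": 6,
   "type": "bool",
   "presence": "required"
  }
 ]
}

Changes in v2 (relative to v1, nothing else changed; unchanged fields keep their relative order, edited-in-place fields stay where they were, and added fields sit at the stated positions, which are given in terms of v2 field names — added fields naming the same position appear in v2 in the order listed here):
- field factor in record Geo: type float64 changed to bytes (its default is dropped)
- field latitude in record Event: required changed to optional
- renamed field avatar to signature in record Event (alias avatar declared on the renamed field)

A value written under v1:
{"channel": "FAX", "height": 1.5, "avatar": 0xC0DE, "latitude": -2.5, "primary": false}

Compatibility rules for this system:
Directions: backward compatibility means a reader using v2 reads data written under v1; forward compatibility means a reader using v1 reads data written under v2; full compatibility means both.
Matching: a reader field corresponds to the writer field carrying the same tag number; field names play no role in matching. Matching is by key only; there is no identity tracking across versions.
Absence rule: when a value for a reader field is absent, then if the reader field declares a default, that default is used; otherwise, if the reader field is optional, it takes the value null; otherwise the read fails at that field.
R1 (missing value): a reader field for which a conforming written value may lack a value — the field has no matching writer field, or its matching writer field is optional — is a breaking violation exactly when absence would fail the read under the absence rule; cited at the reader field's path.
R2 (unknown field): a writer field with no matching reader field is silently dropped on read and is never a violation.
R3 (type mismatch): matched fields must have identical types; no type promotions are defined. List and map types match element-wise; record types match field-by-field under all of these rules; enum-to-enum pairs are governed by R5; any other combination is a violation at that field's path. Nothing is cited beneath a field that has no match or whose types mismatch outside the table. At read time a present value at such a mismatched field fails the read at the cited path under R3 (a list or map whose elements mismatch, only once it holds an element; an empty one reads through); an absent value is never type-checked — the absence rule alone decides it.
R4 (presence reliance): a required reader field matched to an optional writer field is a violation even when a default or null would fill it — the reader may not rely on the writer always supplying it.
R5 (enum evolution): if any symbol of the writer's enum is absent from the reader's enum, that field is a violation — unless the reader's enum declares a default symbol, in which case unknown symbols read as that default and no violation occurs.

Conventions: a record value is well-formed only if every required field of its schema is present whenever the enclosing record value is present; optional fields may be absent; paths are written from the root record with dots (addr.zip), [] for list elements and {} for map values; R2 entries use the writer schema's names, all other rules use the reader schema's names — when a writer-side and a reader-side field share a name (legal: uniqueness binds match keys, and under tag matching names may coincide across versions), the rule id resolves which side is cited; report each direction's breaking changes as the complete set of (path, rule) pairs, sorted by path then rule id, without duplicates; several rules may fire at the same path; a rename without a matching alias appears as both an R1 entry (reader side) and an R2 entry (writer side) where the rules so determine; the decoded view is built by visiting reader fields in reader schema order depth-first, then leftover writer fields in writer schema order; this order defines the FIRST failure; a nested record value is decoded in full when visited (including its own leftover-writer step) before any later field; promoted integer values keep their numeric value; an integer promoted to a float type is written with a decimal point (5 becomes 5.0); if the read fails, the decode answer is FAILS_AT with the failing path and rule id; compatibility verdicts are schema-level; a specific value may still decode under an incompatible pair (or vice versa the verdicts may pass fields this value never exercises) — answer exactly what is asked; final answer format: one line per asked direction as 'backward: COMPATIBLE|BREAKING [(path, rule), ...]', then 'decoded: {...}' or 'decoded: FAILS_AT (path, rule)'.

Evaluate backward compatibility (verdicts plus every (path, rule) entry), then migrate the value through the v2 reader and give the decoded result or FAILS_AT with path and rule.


backward: BREAKING [(meta.factor, R3)]; decoded: {"channel": "FAX", "meta": null, "rating": null, "height": 1.5, "signature": 0xC0DE, "latitude": -2.5, "primary": false}

arrows below run writer -> reader for Event
checking backward for Event: reader v2 against writer v1:
  Kind -> Kind, writer optional: channel aligns to channel
  Geo -> Geo, writer optional: meta aligns to meta
  float32 -> float32, writer optional: rating aligns to rating
  float32 -> float32, writer required: height aligns to height
  bytes -> bytes, writer required: signature aligns to avatar
  float32 -> float32, writer required: latitude aligns to latitude
  bool -> bool, writer required: primary aligns to primary
  string -> string, writer required: meta.street aligns to meta.street
  int32 -> int32, writer required: meta.duration aligns to meta.duration
  bool -> bool, writer required: meta.enabled aligns to meta.enabled
  float64 -> bytes, writer optional: meta.factor aligns to meta.factor
  breaking: (meta.factor, R3)
  backward on Event therefore BREAKING (1)
decode walk for Event under reader schema v2:
  channel := "FAX"
  meta := null (absent, optional -> null)
  rating := null (absent, optional -> null)
  height := 1.5
  signature := 0xC0DE (from writer avatar)
  latitude := -2.5
  primary := false
  => decoded: {"channel": "FAX", "meta": null, "rating": null, "height": 1.5, "signature": 0xC0DE, "latitude": -2.5, "primary": false}
diffs on Event not affecting the asked answer:
  field latitude in record Event: required changed to optional -> its effect on Event is confined to the forward direction, not asked


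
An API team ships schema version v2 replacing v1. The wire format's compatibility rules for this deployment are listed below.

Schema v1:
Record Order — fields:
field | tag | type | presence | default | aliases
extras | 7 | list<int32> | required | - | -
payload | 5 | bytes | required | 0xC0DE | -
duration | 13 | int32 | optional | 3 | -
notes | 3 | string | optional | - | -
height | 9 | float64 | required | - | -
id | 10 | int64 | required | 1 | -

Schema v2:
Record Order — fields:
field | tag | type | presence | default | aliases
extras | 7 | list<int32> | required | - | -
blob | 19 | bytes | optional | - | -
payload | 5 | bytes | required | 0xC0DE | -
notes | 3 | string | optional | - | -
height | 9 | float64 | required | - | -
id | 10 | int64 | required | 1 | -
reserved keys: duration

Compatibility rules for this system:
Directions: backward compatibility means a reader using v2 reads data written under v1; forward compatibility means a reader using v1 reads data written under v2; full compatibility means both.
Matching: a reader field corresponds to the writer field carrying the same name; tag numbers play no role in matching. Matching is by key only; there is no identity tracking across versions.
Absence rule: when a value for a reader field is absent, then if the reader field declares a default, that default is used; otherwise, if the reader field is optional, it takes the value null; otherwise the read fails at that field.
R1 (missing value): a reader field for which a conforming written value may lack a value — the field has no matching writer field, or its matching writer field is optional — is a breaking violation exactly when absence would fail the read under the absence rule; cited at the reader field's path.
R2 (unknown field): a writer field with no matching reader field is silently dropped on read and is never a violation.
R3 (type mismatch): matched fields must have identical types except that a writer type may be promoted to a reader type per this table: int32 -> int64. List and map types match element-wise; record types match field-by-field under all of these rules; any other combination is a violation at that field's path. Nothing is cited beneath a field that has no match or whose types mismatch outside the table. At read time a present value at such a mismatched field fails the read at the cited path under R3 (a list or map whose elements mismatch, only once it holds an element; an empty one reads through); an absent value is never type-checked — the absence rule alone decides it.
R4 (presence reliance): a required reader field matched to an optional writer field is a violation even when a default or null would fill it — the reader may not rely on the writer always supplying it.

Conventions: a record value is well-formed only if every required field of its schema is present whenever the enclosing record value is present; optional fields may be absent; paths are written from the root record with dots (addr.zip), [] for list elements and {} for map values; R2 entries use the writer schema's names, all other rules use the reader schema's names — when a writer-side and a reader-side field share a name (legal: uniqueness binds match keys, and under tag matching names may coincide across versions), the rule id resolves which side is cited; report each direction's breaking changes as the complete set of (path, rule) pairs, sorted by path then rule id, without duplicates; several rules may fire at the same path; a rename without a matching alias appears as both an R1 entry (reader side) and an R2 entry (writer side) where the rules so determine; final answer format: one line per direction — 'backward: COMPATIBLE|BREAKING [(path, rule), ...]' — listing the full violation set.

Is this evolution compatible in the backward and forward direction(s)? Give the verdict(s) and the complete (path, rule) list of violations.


backward: COMPATIBLE []; forward: COMPATIBLE []

arrows below run writer -> reader for Order
checking backward for Order: reader v2 against writer v1:
  extras <- extras (list<int32> -> list<int32>, writer required)
  blob: no writer match
  payload <- payload (bytes -> bytes, writer required)
  notes <- notes (string -> string, writer optional)
  height <- height (float64 -> float64, writer required)
  id <- id (int64 -> int64, writer required)
  writer field duration has no reader counterpart
  => backward verdict for Order: COMPATIBLE, no violations
checking forward for Order: reader v1 against writer v2:
  extras <- extras (list<int32> -> list<int32>, writer required)
  payload <- payload (bytes -> bytes, writer required)
  duration: no writer match
  notes <- notes (string -> string, writer optional)
  height <- height (float64 -> float64, writer required)
  id <- id (int64 -> int64, writer required)
  writer field blob has no reader counterpart
  => forward verdict for Order: COMPATIBLE, no violations


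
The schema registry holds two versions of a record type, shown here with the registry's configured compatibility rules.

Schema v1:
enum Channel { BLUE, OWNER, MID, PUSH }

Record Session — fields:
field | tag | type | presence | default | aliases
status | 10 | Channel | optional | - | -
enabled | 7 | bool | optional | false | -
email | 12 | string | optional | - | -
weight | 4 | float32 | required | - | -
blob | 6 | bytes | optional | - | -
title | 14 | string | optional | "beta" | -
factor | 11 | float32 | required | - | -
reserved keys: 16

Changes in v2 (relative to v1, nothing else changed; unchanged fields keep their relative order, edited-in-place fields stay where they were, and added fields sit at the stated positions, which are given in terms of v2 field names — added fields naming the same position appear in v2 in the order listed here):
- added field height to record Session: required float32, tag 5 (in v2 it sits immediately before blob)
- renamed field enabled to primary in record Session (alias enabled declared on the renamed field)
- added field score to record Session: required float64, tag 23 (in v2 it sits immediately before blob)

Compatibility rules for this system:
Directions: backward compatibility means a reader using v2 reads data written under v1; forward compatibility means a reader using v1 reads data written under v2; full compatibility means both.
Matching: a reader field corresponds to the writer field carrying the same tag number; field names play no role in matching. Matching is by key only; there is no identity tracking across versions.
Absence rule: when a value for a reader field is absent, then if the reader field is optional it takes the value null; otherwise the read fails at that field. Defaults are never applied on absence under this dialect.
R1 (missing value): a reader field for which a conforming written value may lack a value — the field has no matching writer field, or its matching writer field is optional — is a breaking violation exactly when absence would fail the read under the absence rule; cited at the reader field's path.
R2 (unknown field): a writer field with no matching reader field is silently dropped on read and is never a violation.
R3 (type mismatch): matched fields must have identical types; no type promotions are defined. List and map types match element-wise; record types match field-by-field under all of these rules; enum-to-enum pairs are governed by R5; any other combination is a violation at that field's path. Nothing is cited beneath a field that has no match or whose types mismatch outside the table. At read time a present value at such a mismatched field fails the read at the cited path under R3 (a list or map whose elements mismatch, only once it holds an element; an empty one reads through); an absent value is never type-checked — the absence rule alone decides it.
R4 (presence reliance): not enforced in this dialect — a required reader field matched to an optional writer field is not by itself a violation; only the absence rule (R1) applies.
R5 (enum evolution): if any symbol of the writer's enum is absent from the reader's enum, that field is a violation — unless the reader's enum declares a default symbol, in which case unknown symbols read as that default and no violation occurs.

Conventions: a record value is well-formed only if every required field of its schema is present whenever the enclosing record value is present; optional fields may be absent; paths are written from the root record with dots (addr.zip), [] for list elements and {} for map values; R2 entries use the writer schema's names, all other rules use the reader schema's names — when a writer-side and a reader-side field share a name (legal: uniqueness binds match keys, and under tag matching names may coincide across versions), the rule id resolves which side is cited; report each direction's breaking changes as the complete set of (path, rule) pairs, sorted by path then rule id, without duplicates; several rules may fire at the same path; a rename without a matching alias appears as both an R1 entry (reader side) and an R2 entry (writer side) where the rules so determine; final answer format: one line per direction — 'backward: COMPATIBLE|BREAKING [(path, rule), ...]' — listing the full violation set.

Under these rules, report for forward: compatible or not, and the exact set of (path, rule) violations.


each type pair in Session: writer, then reader
forward on Session — v1 reading data written by v2:
  writer optional, Channel -> Channel: reader status maps from writer status
  writer optional, bool -> bool: reader enabled maps from writer primary
  writer optional, string -> string: reader email maps from writer email
  writer required, float32 -> float32: reader weight maps from writer weight
  writer optional, bytes -> bytes: reader blob maps from writer blob
  writer optional, string -> string: reader title maps from writer title
  writer required, float32 -> float32: reader factor maps from writer factor
  leftover writer field: height
  leftover writer field: score
  => forward: COMPATIBLE
remaining Session differences; none change what is asked:
  added field height to record Session: required float32, tag 5 (in v2 it sits immediately before blob) -> matters only for Session's backward compatibility — outside the asked direction
  renamed field enabled to primary in record Session (alias enabled declared on the renamed field) -> no rule fires on it in Session's dialect; the asked verdict holds
  added field score to record Session: required float64, tag 23 (in v2 it sits immediately before blob) -> matters only for Session's backward compatibility — outside the asked direction

forward: COMPATIBLE []
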